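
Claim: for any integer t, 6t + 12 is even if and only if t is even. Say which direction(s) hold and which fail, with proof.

Only the reverse direction holds.

(←) Suppose t is even. Since 6 is even, 6t is even for every t, so 6t + 12 has the same parity as 12, which is even. Hence 6t + 12 is even.

(→) This fails: take t = 3. Then 6t + 12 = 30, which is even, yet t = 3 is odd, not even.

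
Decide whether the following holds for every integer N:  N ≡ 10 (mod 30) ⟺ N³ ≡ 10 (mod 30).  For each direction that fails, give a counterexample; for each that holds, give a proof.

Equivalent; both directions hold.

(⇒) Suppose N ≡ 10 (mod 30). Write N = 30j + 10. Then (30j + 10)³ = 27000j³ + 27000j² + 9000j + 1000 = 30(900j³ + 900j² + 300j + 33) + 10, so N³ ≡ 10 (mod 30).

(⇐) Conversely, suppose N³ ≡ 10 (mod 30). The only residue r in {0, …, 29} with r³ ≡ 10 (mod 30) is r = 10, so N ≡ 10 (mod 30).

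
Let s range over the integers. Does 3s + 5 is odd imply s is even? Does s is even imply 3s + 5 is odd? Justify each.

Equivalent; both directions hold.

Forward direction. Suppose 3s + 5 is odd. Since 3 is odd, 3s and s have the same parity, so 3s + 5 ≡ s + 5 (mod 2). As 5 is odd, 3s + 5 is odd exactly when s is even. Thus s is even.

Converse. Suppose s is even; write s = 2j. Then 3s + 5 = 3·(2j) + 5 = 2·3j + 5, which is odd.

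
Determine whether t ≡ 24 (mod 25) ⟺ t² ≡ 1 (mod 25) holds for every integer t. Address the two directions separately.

(→) Suppose t ≡ 24 (mod 25). Write t = 25j + 24. Then (25j + 24)² = 625j² + 1200j + 576 = 25(25j² + 48j + 23) + 1, so t² ≡ 1 (mod 25).

(←) This fails: take t = 1. Then 1² = 1 ≡ 1 (mod 25), yet 1 ≡ 1 (mod 25), not 24.

The forward direction holds; the converse fails.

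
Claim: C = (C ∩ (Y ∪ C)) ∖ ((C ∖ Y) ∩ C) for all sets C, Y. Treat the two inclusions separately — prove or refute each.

Forward inclusion. This inclusion fails. Take C = {1}, Y = ∅; then 1 ∈ C but 1 ∉ (C ∩ (Y ∪ C)) ∖ ((C ∖ Y) ∩ C).

Reverse inclusion. Let x ∈ (C ∩ (Y ∪ C)) ∖ ((C ∖ Y) ∩ C). Then x ∈ C ∩ Y, from which x ∈ C.

(⊆) fails; (⊇) holds.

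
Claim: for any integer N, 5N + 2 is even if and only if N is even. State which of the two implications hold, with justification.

(⟹) Suppose 5N + 2 is even. Since 5 is odd, 5N and N have the same parity, so 5N + 2 ≡ N + 2 (mod 2). As 2 is even, 5N + 2 is even exactly when N is even. Thus N is even.

(⟸) Conversely, suppose N is even; write N = 2j. Then 5N + 2 = 5·(2j) + 2 = 2·5j + 2, which is even.

Both directions hold.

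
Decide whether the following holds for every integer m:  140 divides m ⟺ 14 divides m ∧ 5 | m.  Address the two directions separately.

Only the forward direction holds.

(→) If 140 ∣ m, write m = 140q. Since 140 = 10·14, m = 14·(10q), so 14 ∣ m; and since 140 = 28·5, m = 5·(28q), so 5 ∣ m.

(←) This fails: take m = 70. Both 14 ∣ 70 and 5 ∣ 70, yet 70 is not a multiple of 140 (since 70 = 0·140 + 70), so 140 ∤ 70.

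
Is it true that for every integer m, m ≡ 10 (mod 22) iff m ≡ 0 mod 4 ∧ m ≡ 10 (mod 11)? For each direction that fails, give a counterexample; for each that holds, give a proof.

Only the reverse direction holds.

(⟹) This fails: m = 10 gives 10 ≡ 10 (mod 22) but 10 ≡ 2 (mod 4), so the conjunction on the right does not hold.

(⟸) Conversely, if m ≡ 0 (mod 4) and m ≡ 10 (mod 11), then by the Chinese remainder theorem m ≡ 32 (mod 44). Since 32 ≡ 10 (mod 22) and 22 ∣ 44, we get m ≡ 10 (mod 22).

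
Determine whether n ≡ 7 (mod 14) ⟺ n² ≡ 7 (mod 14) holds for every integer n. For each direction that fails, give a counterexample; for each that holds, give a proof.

Both directions hold; the statement is true.

(→) Suppose n ≡ 7 (mod 14). Write n = 14j + 7. Then (14j + 7)² = 196j² + 196j + 49 = 14(14j² + 14j + 3) + 7, so n² ≡ 7 (mod 14).

(←) Conversely, suppose n² ≡ 7 (mod 14). The only residue r in {0, …, 13} with r² ≡ 7 (mod 14) is r = 7, so n ≡ 7 (mod 14).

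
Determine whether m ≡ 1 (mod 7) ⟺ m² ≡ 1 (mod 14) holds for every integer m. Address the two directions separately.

Neither implication holds.

(→) This fails: take m = 8. Then 8 ≡ 1 (mod 7), but 8² = 64 ≡ 8 (mod 14), not 1.

(←) This fails: take m = 13. Then 13² = 169 ≡ 1 (mod 14), yet 13 ≡ 6 (mod 7), not 1.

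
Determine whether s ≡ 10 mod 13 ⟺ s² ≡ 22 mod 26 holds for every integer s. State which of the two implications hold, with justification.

(⇒) fails and (⇐) fails.

(⇒) This fails: take s = 23. Then 23 ≡ 10 (mod 13), but 23² = 529 ≡ 9 (mod 26), not 22.

(⇐) This fails: take s = 16. Then 16² = 256 ≡ 22 (mod 26), yet 16 ≡ 3 (mod 13), not 10.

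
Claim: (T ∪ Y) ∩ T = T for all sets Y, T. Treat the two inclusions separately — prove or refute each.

The two sets are equal.

(⊆) Let x ∈ (T ∪ Y) ∩ T. Then either x ∈ T and x ∉ Y; or x ∈ Y ∩ T. In each case x ∈ T, so (T ∪ Y) ∩ T ⊆ T.

(⊇) Let x ∈ T. Then either x ∈ T and x ∉ Y; or x ∈ Y ∩ T. In each case x ∈ (T ∪ Y) ∩ T, so T ⊆ (T ∪ Y) ∩ T.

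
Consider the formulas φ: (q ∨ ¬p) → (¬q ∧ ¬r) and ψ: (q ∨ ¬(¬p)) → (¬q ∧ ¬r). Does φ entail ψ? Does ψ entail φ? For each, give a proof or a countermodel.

(⇒) fails and (⇐) fails.

(→) This fails. Under p = T, q = F, r = T, the left side is true but the right side is false.

(←) This fails. Under p = F, q = F, r = T, the left side is false but the right side is true.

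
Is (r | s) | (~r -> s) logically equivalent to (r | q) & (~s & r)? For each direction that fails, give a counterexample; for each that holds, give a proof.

(⇒) fails; (⇐) holds.

Forward direction. This fails. Under s = T, r = F, q = F, the left side is true but the right side is false.

Converse. Assume the antecedent. If s is true, the antecedent cannot hold. If s is false, the antecedent forces (s = F, r = T, q = F) or (s = F, r = T, q = T), and (r | s) | (~r -> s) holds there. Either way (r | s) | (~r -> s) holds.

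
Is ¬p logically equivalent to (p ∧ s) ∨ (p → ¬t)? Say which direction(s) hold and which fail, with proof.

Not equivalent: only (⇒) holds.

Forward direction. Assume the antecedent. If t is true, the antecedent forces (t = T, p = F, s = F) or (t = T, p = F, s = T), and (p ∧ s) ∨ (p → ¬t) holds there. If t is false, (p ∧ s) ∨ (p → ¬t) reduces to true regardless of the other variables. Either way (p ∧ s) ∨ (p → ¬t) holds.

Converse. This fails. Under t = F, p = T, s = F, the left side is false but the right side is true.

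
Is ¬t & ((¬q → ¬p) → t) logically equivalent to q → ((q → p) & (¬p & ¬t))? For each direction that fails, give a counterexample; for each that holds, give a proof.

(⇒) Assume the antecedent. If t is true, the antecedent cannot hold. If t is false, the antecedent forces (t = F, p = T, q = F), and q → ((q → p) & (¬p & ¬t)) holds there. Either way q → ((q → p) & (¬p & ¬t)) holds.

(⇐) This fails. Under t = F, p = F, q = F, the left side is false but the right side is true.

Only the forward direction holds.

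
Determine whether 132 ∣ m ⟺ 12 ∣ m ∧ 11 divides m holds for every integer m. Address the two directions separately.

Converse. Suppose 12 ∣ m and 11 ∣ m. Any common multiple of 12 and 11 is a multiple of their lcm; here gcd(12, 11) = 1, so lcm(12, 11) = 12·11 = 132, so 132 ∣ m.

Forward direction. If 132 ∣ m, write m = 132q. Since 132 = 11·12, m = 12·(11q), so 12 ∣ m; and since 132 = 12·11, m = 11·(12q), so 11 ∣ m.

Equivalent; both directions hold.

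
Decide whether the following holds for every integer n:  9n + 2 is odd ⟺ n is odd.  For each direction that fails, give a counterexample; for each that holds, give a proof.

Both implications hold.

(⇒) Suppose 9n + 2 is odd. Since 9 is odd, 9n and n have the same parity, so 9n + 2 ≡ n + 2 (mod 2). As 2 is even, 9n + 2 is odd exactly when n is odd. Thus n is odd.

(⇐) Conversely, suppose n is odd; write n = 2j + 1. Then 9n + 2 = 9·(2j + 1) + 2 = 2·9j + 11, which is odd.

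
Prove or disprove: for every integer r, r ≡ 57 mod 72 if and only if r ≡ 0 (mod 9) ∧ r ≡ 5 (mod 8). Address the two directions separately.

(⇒) This fails: r = 57 gives 57 ≡ 57 (mod 72) but 57 ≡ 3 (mod 9), so the conjunction on the right does not hold.

(⇐) This fails: r = 45 satisfies both congruences on the right (45 ≡ 0 mod 9 and 45 ≡ 5 mod 8) yet 45 ≡ 45 (mod 72), not 57.

(⇒) fails and (⇐) fails.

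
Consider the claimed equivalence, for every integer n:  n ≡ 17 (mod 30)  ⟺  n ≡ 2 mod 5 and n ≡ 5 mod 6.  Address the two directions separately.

The biconditional holds.

(⟹) Suppose n ≡ 17 (mod 30); write n = 30j + 17. Since 5 ∣ 30, reducing mod 5 gives n ≡ 17 ≡ 2 (mod 5); since 6 ∣ 30, reducing mod 6 gives n ≡ 17 ≡ 5 (mod 6).

(⟸) Conversely, if n ≡ 2 (mod 5) and n ≡ 5 (mod 6), then by the Chinese remainder theorem n ≡ 17 (mod 30). This is exactly n ≡ 17 (mod 30).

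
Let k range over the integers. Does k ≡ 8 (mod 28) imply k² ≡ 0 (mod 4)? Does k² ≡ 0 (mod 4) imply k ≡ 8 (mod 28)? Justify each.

(→) Suppose k ≡ 8 (mod 28). Then k² ≡ 8² = 64 (mod 28), and since 4 ∣ 28, also k² ≡ 0 (mod 4).

(←) This fails: take k = 0. Then 0² = 0 ≡ 0 (mod 4), yet 0 ≡ 0 (mod 28), not 8.

The forward direction holds; the converse fails.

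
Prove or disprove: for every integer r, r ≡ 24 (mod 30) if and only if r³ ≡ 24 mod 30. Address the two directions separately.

(←) Suppose r³ ≡ 24 (mod 30). The only residue r in {0, …, 29} with r³ ≡ 24 (mod 30) is r = 24, so r ≡ 24 (mod 30).

(→) Suppose r ≡ 24 (mod 30). Write r = 30j + 24. Then (30j + 24)³ = 27000j³ + 64800j² + 51840j + 13824 = 30(900j³ + 2160j² + 1728j + 460) + 24, so r³ ≡ 24 (mod 30).

The biconditional holds.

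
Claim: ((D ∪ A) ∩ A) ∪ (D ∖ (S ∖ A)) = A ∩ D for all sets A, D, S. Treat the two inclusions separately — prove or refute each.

The sets are not equal: only the reverse inclusion holds.

(⟹) This inclusion fails. Take A = {1}, D = ∅, S = ∅; then 1 ∈ ((D ∪ A) ∩ A) ∪ (D ∖ (S ∖ A)) but 1 ∉ A ∩ D.

(⟸) Let x ∈ A ∩ D. Then either x ∈ A ∩ D and x ∉ S; or x ∈ A ∩ D ∩ S. In each case x ∈ ((D ∪ A) ∩ A) ∪ (D ∖ (S ∖ A)), so A ∩ D ⊆ ((D ∪ A) ∩ A) ∪ (D ∖ (S ∖ A)).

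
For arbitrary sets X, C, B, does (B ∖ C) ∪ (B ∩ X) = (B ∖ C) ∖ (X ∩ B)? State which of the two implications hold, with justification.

(⊆) This inclusion fails. Take X = {1}, C = ∅, B = {1}; then 1 ∈ (B ∖ C) ∪ (B ∩ X) but 1 ∉ (B ∖ C) ∖ (X ∩ B).

(⊇) Let x ∈ (B ∖ C) ∖ (X ∩ B). Then x ∈ B and x ∉ X, C, from which x ∈ (B ∖ C) ∪ (B ∩ X).

Only the reverse inclusion holds.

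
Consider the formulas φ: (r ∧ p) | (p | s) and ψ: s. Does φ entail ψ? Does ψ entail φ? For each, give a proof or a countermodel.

(⟸) Assume the antecedent. If s is true, (r ∧ p) | (p | s) reduces to true regardless of the other variables. If s is false, the antecedent cannot hold. Either way (r ∧ p) | (p | s) holds.

(⟹) This fails. Under s = F, p = T, r = F, the left side is true but the right side is false.

(⇒) fails; (⇐) holds.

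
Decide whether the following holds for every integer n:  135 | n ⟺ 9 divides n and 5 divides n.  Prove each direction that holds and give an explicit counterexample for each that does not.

[⇒] If 135 ∣ n, write n = 135q. Since 135 = 15·9, n = 9·(15q), so 9 ∣ n; and since 135 = 27·5, n = 5·(27q), so 5 ∣ n.

[⇐] This fails: take n = 45. Both 9 ∣ 45 and 5 ∣ 45, yet 45 is not a multiple of 135 (since 45 = 0·135 + 45), so 135 ∤ 45.

Only the forward implication holds.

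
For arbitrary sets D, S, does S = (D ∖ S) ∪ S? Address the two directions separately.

Only the forward inclusion holds.

Reverse inclusion. This inclusion fails. Take D = {1}, S = ∅; then 1 ∈ (D ∖ S) ∪ S but 1 ∉ S.

Forward inclusion. Let x ∈ S. Then either x ∈ S and x ∉ D; or x ∈ D ∩ S. In each case x ∈ (D ∖ S) ∪ S, so S ⊆ (D ∖ S) ∪ S.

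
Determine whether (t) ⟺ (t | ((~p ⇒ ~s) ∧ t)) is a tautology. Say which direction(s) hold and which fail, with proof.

[⇒] Assume the antecedent. If t is true, t | ((~p ⇒ ~s) ∧ t) reduces to true regardless of the other variables. If t is false, the antecedent cannot hold. Either way t | ((~p ⇒ ~s) ∧ t) holds.

[⇐] Assume the antecedent. If t is true, t reduces to true regardless of the other variables. If t is false, the antecedent cannot hold. Either way t holds.

Both directions hold; the statement is true.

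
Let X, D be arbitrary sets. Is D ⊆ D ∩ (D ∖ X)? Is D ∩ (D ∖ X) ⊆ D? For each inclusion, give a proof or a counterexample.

Only the reverse inclusion holds.

(⊆) This inclusion fails. Take X = {1}, D = {1}; then 1 ∈ D but 1 ∉ D ∩ (D ∖ X).

(⊇) Let x ∈ D ∩ (D ∖ X). Then x ∈ D and x ∉ X, from which x ∈ D.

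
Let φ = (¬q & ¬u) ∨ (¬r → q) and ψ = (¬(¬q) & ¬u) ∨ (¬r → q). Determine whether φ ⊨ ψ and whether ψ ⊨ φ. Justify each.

Not equivalent: only (⇐) holds.

(⇒) This fails. Under r = F, q = F, u = F, the left side is true but the right side is false.

(⇐) Assume the antecedent. If r is true, (¬q & ¬u) ∨ (¬r → q) reduces to true regardless of the other variables. If r is false, the antecedent forces (r = F, q = T, u = F) or (r = F, q = T, u = T), and (¬q & ¬u) ∨ (¬r → q) holds there. Either way (¬q & ¬u) ∨ (¬r → q) holds.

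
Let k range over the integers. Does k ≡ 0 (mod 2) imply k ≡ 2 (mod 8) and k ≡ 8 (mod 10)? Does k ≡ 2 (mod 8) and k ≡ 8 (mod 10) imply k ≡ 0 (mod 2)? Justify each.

(⟹) This fails: k = 0 gives 0 ≡ 0 (mod 2) but 0 ≡ 0 (mod 8), so the conjunction on the right does not hold.

(⟸) Conversely, if k ≡ 2 (mod 8) and k ≡ 8 (mod 10), then by the Chinese remainder theorem k ≡ 18 (mod 40). Since 18 ≡ 0 (mod 2) and 2 ∣ 40, we get k ≡ 0 (mod 2).

The forward direction fails; the converse holds.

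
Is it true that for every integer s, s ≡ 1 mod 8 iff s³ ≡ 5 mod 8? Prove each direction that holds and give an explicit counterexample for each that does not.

Neither implication holds.

Forward direction. This fails: take s = 1. Then 1 ≡ 1 (mod 8), but 1³ = 1 ≡ 1 (mod 8), not 5.

Converse. This fails: take s = 5. Then 5³ = 125 ≡ 5 (mod 8), yet 5 ≡ 5 (mod 8), not 1.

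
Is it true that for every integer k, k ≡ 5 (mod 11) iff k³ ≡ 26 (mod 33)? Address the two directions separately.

(⇒) fails; (⇐) holds.

Forward direction. This fails: take k = 16. Then 16 ≡ 5 (mod 11), but 16³ = 4096 ≡ 4 (mod 33), not 26.

Converse. The residues r modulo 33 with r³ ≡ 26 (mod 33) are exactly {5}, and each is ≡ 5 (mod 11).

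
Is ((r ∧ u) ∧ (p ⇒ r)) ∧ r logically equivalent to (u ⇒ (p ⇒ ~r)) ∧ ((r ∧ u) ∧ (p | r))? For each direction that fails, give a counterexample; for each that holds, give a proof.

(⇒) fails; (⇐) holds.

(←) Assume the antecedent. If u is true, the antecedent forces (u = T, p = F, r = T), and ((r ∧ u) ∧ (p ⇒ r)) ∧ r holds there. If u is false, the antecedent cannot hold. Either way ((r ∧ u) ∧ (p ⇒ r)) ∧ r holds.

(→) This fails. Under u = T, p = T, r = T, the left side is true but the right side is false.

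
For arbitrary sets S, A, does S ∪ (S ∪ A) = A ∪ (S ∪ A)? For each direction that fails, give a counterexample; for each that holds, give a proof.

Forward inclusion. Let x ∈ S ∪ (S ∪ A). Then either x ∈ S and x ∉ A; or x ∈ A and x ∉ S; or x ∈ S ∩ A. In each case x ∈ A ∪ (S ∪ A), so S ∪ (S ∪ A) ⊆ A ∪ (S ∪ A).

Reverse inclusion. Let x ∈ A ∪ (S ∪ A). Then either x ∈ S and x ∉ A; or x ∈ A and x ∉ S; or x ∈ S ∩ A. In each case x ∈ S ∪ (S ∪ A), so A ∪ (S ∪ A) ⊆ S ∪ (S ∪ A).

The two sets are equal.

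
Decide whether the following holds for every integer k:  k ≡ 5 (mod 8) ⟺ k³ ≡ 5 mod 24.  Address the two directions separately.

Only the reverse direction holds.

(→) This fails: take k = 13. Then 13 ≡ 5 (mod 8), but 13³ = 2197 ≡ 13 (mod 24), not 5.

(←) Conversely, the residues r modulo 24 with r³ ≡ 5 (mod 24) are exactly {5}, and each is ≡ 5 (mod 8).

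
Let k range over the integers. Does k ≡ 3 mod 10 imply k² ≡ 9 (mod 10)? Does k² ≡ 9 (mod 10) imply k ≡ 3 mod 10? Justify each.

Not equivalent: only (⇒) holds.

Forward direction. Suppose k ≡ 3 mod 10. Write k = 10j + 3. Then (10j + 3)² = 100j² + 60j + 9 = 10(10j² + 6j) + 9, so k² ≡ 9 (mod 10).

Converse. This fails: take k = 7. Then 7² = 49 ≡ 9 (mod 10), yet 7 ≡ 7 (mod 10), not 3.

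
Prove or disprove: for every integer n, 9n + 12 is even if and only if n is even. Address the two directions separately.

Both implications hold.

(⟹) Suppose 9n + 12 is even. Since 9 is odd, 9n and n have the same parity, so 9n + 12 ≡ n + 12 (mod 2). As 12 is even, 9n + 12 is even exactly when n is even. Thus n is even.

(⟸) Conversely, suppose n is even; write n = 2j. Then 9n + 12 = 9·(2j) + 12 = 2·9j + 12, which is even.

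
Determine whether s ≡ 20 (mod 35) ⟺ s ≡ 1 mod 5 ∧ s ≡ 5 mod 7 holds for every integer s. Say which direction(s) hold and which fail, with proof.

(⟹) This fails: s = 20 gives 20 ≡ 20 (mod 35) but 20 ≡ 0 (mod 5), so the conjunction on the right does not hold.

(⟸) This fails: s = 26 satisfies both congruences on the right (26 ≡ 1 mod 5 and 26 ≡ 5 mod 7) yet 26 ≡ 26 (mod 35), not 20.

Neither implication holds.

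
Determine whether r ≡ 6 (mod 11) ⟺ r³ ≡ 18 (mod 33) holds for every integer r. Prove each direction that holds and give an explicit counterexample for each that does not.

Only the reverse direction holds.

(⇐) The residues r modulo 33 with r³ ≡ 18 (mod 33) are exactly {6}, and each is ≡ 6 (mod 11).

(⇒) This fails: take r = 17. Then 17 ≡ 6 (mod 11), but 17³ = 4913 ≡ 29 (mod 33), not 18.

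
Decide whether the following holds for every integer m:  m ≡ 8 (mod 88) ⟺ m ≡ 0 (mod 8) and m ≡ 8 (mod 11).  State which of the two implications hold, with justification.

Both directions hold.

Converse. If m ≡ 0 (mod 8) and m ≡ 8 (mod 11), then by the Chinese remainder theorem m ≡ 8 (mod 88). This is exactly m ≡ 8 (mod 88).

Forward direction. Suppose m ≡ 8 (mod 88); write m = 88j + 8. Since 8 ∣ 88, reducing mod 8 gives m ≡ 8 ≡ 0 (mod 8); since 11 ∣ 88, reducing mod 11 gives m ≡ 8 (mod 11).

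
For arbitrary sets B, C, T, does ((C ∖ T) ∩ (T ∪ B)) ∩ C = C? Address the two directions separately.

Forward inclusion. Let x ∈ ((C ∖ T) ∩ (T ∪ B)) ∩ C. Then x ∈ B ∩ C and x ∉ T, from which x ∈ C.

Reverse inclusion. This inclusion fails. Take B = ∅, C = {1}, T = ∅; then 1 ∈ C but 1 ∉ ((C ∖ T) ∩ (T ∪ B)) ∩ C.

Only the forward inclusion holds.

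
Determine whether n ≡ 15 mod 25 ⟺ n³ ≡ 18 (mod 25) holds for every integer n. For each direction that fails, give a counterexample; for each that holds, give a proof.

(→) This fails: take n = 15. Then 15 ≡ 15 (mod 25), but 15³ = 3375 ≡ 0 (mod 25), not 18.

(←) This fails: take n = 7. Then 7³ = 343 ≡ 18 (mod 25), yet 7 ≡ 7 (mod 25), not 15.

Neither implication holds.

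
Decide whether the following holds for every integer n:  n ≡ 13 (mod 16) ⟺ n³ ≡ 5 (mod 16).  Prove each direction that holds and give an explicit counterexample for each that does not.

(→) Suppose n ≡ 13 (mod 16). Write n = 16j + 13. Then (16j + 13)³ = 4096j³ + 9984j² + 8112j + 2197 = 16(256j³ + 624j² + 507j + 137) + 5, so n³ ≡ 5 (mod 16).

(←) Conversely, suppose n³ ≡ 5 (mod 16). The only residue r in {0, …, 15} with r³ ≡ 5 (mod 16) is r = 13, so n ≡ 13 (mod 16).

Equivalent; both directions hold.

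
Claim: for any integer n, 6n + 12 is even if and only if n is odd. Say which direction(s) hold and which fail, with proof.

Only the reverse direction holds.

[⇒] This fails: take n = 0. Then 6n + 12 = 12, which is even, yet n = 0 is even, not odd.

[⇐] Suppose n is odd. Since 6 is even, 6n is even for every n, so 6n + 12 has the same parity as 12, which is even. Hence 6n + 12 is even.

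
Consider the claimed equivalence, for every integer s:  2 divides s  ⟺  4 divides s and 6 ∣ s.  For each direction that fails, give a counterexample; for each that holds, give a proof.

[⇒] This fails: take s = 2. Certainly 2 ∣ 2, but 4 ∤ 2.

[⇐] Suppose 4 ∣ s and 6 ∣ s. Any common multiple of 4 and 6 is a multiple of their lcm; here lcm(4, 6) = 4·6/gcd(4, 6) = 24/2 = 12, so 12 ∣ s. Since 2 ∣ 12, it follows that 2 ∣ s.

Not equivalent: only (⇐) holds.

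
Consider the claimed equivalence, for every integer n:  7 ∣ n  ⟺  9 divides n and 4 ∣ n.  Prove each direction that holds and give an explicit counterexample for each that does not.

(⟹) This fails: take n = 7. Certainly 7 ∣ 7, but 9 ∤ 7.

(⟸) This fails: take n = 36. Both 9 ∣ 36 and 4 ∣ 36, yet 36 is not a multiple of 7 (since 36 = 5·7 + 1), so 7 ∤ 36.

(⇒) fails and (⇐) fails.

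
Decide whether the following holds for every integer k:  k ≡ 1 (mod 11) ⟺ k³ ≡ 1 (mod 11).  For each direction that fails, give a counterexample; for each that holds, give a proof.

Both directions hold.

(⟹) Suppose k ≡ 1 (mod 11). Write k = 11j + 1. Then (11j + 1)³ = 1331j³ + 363j² + 33j + 1 = 11(121j³ + 33j² + 3j) + 1, so k³ ≡ 1 (mod 11).

(⟸) Conversely, suppose k³ ≡ 1 (mod 11). The only residue r in {0, …, 10} with r³ ≡ 1 (mod 11) is r = 1, so k ≡ 1 (mod 11).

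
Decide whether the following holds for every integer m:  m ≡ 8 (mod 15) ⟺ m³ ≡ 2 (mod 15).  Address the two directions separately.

Both directions hold; the statement is true.

[⇒] Suppose m ≡ 8 (mod 15). Write m = 15j + 8. Then (15j + 8)³ = 3375j³ + 5400j² + 2880j + 512 = 15(225j³ + 360j² + 192j + 34) + 2, so m³ ≡ 2 (mod 15).

[⇐] Conversely, suppose m³ ≡ 2 (mod 15). The only residue r in {0, …, 14} with r³ ≡ 2 (mod 15) is r = 8, so m ≡ 8 (mod 15).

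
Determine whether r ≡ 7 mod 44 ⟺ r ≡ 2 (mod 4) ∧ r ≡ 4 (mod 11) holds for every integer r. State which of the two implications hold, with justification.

(⟹) This fails: r = 7 gives 7 ≡ 7 (mod 44) but 7 ≡ 3 (mod 4), so the conjunction on the right does not hold.

(⟸) This fails: r = 26 satisfies both congruences on the right (26 ≡ 2 mod 4 and 26 ≡ 4 mod 11) yet 26 ≡ 26 (mod 44), not 7.

Neither direction holds.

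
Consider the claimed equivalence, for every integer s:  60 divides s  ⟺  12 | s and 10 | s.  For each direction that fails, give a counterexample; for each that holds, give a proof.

Both implications hold.

[⇐] Suppose 12 ∣ s and 10 ∣ s. Any common multiple of 12 and 10 is a multiple of their lcm; here lcm(12, 10) = 12·10/gcd(12, 10) = 120/2 = 60, so 60 ∣ s.

[⇒] If 60 ∣ s, write s = 60q. Since 60 = 5·12, s = 12·(5q), so 12 ∣ s; and since 60 = 6·10, s = 10·(6q), so 10 ∣ s.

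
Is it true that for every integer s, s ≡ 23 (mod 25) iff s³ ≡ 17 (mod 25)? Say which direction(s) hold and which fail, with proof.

(⇐) Suppose s³ ≡ 17 (mod 25). The only residue r in {0, …, 24} with r³ ≡ 17 (mod 25) is r = 23, so s ≡ 23 (mod 25).

(⇒) Suppose s ≡ 23 (mod 25). Write s = 25j + 23. Then (25j + 23)³ = 15625j³ + 43125j² + 39675j + 12167 = 25(625j³ + 1725j² + 1587j + 486) + 17, so s³ ≡ 17 (mod 25).

The biconditional holds.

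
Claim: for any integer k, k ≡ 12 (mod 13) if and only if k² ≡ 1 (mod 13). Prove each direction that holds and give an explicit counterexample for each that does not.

(⇒) Suppose k ≡ 12 (mod 13). Write k = 13j + 12. Then (13j + 12)² = 169j² + 312j + 144 = 13(13j² + 24j + 11) + 1, so k² ≡ 1 (mod 13).

(⇐) This fails: take k = 1. Then 1² = 1 ≡ 1 (mod 13), yet 1 ≡ 1 (mod 13), not 12.

Only the forward implication holds.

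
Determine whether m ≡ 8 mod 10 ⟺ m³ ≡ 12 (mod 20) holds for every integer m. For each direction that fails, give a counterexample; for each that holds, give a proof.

(⟹) Suppose m ≡ 8 (mod 10). Working modulo 20, m ∈ {8, 18}; for each such r, r³ ≡ 12 (mod 20).

(⟸) Conversely, the residues r modulo 20 with r³ ≡ 12 (mod 20) are exactly {8, 18}, and each is ≡ 8 (mod 10).

Both directions hold.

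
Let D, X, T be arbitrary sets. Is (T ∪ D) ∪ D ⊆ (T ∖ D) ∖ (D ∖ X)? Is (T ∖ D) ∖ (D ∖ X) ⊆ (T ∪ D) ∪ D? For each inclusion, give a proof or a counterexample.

The sets are not equal: only the reverse inclusion holds.

(⊆) This inclusion fails. Take D = {1}, X = ∅, T = ∅; then 1 ∈ (T ∪ D) ∪ D but 1 ∉ (T ∖ D) ∖ (D ∖ X).

(⊇) Let x ∈ (T ∖ D) ∖ (D ∖ X). Then either x ∈ T and x ∉ D, X; or x ∈ X ∩ T and x ∉ D. In each case x ∈ (T ∪ D) ∪ D, so (T ∖ D) ∖ (D ∖ X) ⊆ (T ∪ D) ∪ D.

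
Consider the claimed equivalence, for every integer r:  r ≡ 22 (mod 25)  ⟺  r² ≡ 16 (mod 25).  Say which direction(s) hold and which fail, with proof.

(⇒) fails and (⇐) fails.

(→) This fails: take r = 22. Then 22 ≡ 22 (mod 25), but 22² = 484 ≡ 9 (mod 25), not 16.

(←) This fails: take r = 4. Then 4² = 16 ≡ 16 (mod 25), yet 4 ≡ 4 (mod 25), not 22.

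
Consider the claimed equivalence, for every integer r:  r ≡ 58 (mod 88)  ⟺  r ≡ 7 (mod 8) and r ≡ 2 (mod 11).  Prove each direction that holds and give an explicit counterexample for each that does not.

Neither direction holds.

Forward direction. This fails: r = 58 gives 58 ≡ 58 (mod 88) but 58 ≡ 2 (mod 8), so the conjunction on the right does not hold.

Converse. This fails: r = 79 satisfies both congruences on the right (79 ≡ 7 mod 8 and 79 ≡ 2 mod 11) yet 79 ≡ 79 (mod 88), not 58.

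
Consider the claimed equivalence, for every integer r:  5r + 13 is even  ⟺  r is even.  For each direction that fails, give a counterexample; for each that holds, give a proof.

Neither implication holds.

(⟹) This fails: r = 7 gives 5r + 13 = 48, which is even, but 7 is odd, not even.

(⟸) This also fails: r = 2 is even, but 5r + 13 = 23 is odd, not even.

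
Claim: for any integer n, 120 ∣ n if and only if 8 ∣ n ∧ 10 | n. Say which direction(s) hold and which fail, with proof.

(⇒) If 120 ∣ n, write n = 120q. Since 120 = 15·8, n = 8·(15q), so 8 ∣ n; and since 120 = 12·10, n = 10·(12q), so 10 ∣ n.

(⇐) This fails: take n = 40. Both 8 ∣ 40 and 10 ∣ 40, yet 40 is not a multiple of 120 (since 40 = 0·120 + 40), so 120 ∤ 40.

Only the forward implication holds.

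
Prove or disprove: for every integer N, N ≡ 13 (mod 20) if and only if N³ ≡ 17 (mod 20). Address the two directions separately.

(⟹) Suppose N ≡ 13 (mod 20). Write N = 20j + 13. Then (20j + 13)³ = 8000j³ + 15600j² + 10140j + 2197 = 20(400j³ + 780j² + 507j + 109) + 17, so N³ ≡ 17 (mod 20).

(⟸) Conversely, suppose N³ ≡ 17 (mod 20). The only residue r in {0, …, 19} with r³ ≡ 17 (mod 20) is r = 13, so N ≡ 13 (mod 20).

Both directions hold.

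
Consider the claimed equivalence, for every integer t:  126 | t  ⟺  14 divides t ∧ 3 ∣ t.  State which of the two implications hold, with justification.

Only the forward direction holds.

(⇒) If 126 ∣ t, write t = 126q. Since 126 = 9·14, t = 14·(9q), so 14 ∣ t; and since 126 = 42·3, t = 3·(42q), so 3 ∣ t.

(⇐) This fails: take t = 42. Both 14 ∣ 42 and 3 ∣ 42, yet 42 is not a multiple of 126 (since 42 = 0·126 + 42), so 126 ∤ 42.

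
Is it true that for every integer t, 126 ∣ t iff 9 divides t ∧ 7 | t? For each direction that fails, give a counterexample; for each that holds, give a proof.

Only the forward implication holds.

(⇒) If 126 ∣ t, write t = 126q. Since 126 = 14·9, t = 9·(14q), so 9 ∣ t; and since 126 = 18·7, t = 7·(18q), so 7 ∣ t.

(⇐) This fails: take t = 63. Both 9 ∣ 63 and 7 ∣ 63, yet 63 is not a multiple of 126 (since 63 = 0·126 + 63), so 126 ∤ 63.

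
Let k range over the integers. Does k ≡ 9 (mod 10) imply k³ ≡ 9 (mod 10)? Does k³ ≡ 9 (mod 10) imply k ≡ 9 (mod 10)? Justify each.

Both directions hold; the statement is true.

Forward direction. Suppose k ≡ 9 (mod 10). Write k = 10j + 9. Then (10j + 9)³ = 1000j³ + 2700j² + 2430j + 729 = 10(100j³ + 270j² + 243j + 72) + 9, so k³ ≡ 9 (mod 10).

Converse. For the converse, argue contrapositively. If k ≢ 9 (mod 10), then k is congruent to one of 0, 1, 2, 3, 4, 5, 6, 7, 8 modulo 10, and these give k³ ≡ 0, 1, 8, 7, 4, 5, 6, 3, 2 respectively — never 9.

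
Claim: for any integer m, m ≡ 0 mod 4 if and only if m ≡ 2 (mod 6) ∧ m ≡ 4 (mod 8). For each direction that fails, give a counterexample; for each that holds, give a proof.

Not equivalent: only (⇐) holds.

(→) This fails: m = 0 gives 0 ≡ 0 (mod 4) but 0 ≡ 0 (mod 6), so the conjunction on the right does not hold.

(←) Conversely, if m ≡ 2 (mod 6) and m ≡ 4 (mod 8), then by the Chinese remainder theorem m ≡ 20 (mod 24). Since 20 ≡ 0 (mod 4) and 4 ∣ 24, we get m ≡ 0 (mod 4).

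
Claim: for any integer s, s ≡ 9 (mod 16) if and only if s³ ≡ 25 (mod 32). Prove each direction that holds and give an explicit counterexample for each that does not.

[⇒] This fails: take s = 25. Then 25 ≡ 9 (mod 16), but 25³ = 15625 ≡ 9 (mod 32), not 25.

[⇐] Conversely, the residues r modulo 32 with r³ ≡ 25 (mod 32) are exactly {9}, and each is ≡ 9 (mod 16).

Only the reverse direction holds.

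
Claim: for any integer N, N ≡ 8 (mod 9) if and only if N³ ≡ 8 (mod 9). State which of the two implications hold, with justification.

(⟹) Suppose N ≡ 8 (mod 9). Write N = 9j + 8. Then (9j + 8)³ = 729j³ + 1944j² + 1728j + 512 = 9(81j³ + 216j² + 192j + 56) + 8, so N³ ≡ 8 (mod 9).

(⟸) This fails: take N = 2. Then 2³ = 8 ≡ 8 (mod 9), yet 2 ≡ 2 (mod 9), not 8.

Only the forward implication holds.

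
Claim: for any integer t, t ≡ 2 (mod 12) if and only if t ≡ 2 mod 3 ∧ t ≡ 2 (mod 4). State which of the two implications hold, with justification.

Both directions hold.

Forward direction. Suppose t ≡ 2 (mod 12); write t = 12j + 2. Since 3 ∣ 12, reducing mod 3 gives t ≡ 2 (mod 3); since 4 ∣ 12, reducing mod 4 gives t ≡ 2 (mod 4).

Converse. If t ≡ 2 (mod 3) and t ≡ 2 (mod 4), then by the Chinese remainder theorem t ≡ 2 (mod 12). This is exactly t ≡ 2 (mod 12).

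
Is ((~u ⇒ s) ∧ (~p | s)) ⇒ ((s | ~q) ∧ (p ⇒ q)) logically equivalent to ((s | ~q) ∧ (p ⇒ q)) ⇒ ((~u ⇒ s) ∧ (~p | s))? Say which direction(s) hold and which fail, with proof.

(⟹) This fails. Under s = F, u = F, p = F, q = F, the left side is true but the right side is false.

(⟸) This fails. Under s = T, u = F, p = T, q = F, the left side is false but the right side is true.

(⇒) fails and (⇐) fails.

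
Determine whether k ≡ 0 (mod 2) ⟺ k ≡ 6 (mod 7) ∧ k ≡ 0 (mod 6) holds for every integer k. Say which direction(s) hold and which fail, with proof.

Only the converse holds.

(⇒) This fails: k = 0 gives 0 ≡ 0 (mod 2) but 0 ≡ 0 (mod 7), so the conjunction on the right does not hold.

(⇐) Conversely, if k ≡ 6 (mod 7) and k ≡ 0 (mod 6), then by the Chinese remainder theorem k ≡ 6 (mod 42). Since 6 ≡ 0 (mod 2) and 2 ∣ 42, we get k ≡ 0 (mod 2).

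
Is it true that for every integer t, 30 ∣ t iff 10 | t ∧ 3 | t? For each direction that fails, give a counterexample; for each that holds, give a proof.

(⇐) Suppose 10 ∣ t and 3 ∣ t. Any common multiple of 10 and 3 is a multiple of their lcm; here gcd(10, 3) = 1, so lcm(10, 3) = 10·3 = 30, so 30 ∣ t.

(⇒) If 30 ∣ t, write t = 30q. Since 30 = 3·10, t = 10·(3q), so 10 ∣ t; and since 30 = 10·3, t = 3·(10q), so 3 ∣ t.

Both directions hold; the statement is true.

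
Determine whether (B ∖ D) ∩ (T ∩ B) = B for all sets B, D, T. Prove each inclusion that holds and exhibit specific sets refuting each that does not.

(⊆) holds; (⊇) fails.

(⟹) Let x ∈ (B ∖ D) ∩ (T ∩ B). Then x ∈ B ∩ T and x ∉ D, from which x ∈ B.

(⟸) This inclusion fails. Take B = {1}, D = ∅, T = ∅; then 1 ∈ B but 1 ∉ (B ∖ D) ∩ (T ∩ B).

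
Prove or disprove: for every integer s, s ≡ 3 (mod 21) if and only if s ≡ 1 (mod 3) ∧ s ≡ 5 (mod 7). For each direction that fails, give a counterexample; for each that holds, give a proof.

Both directions fail.

Forward direction. This fails: s = 3 gives 3 ≡ 3 (mod 21) but 3 ≡ 0 (mod 3), so the conjunction on the right does not hold.

Converse. This fails: s = 19 satisfies both congruences on the right (19 ≡ 1 mod 3 and 19 ≡ 5 mod 7) yet 19 ≡ 19 (mod 21), not 3.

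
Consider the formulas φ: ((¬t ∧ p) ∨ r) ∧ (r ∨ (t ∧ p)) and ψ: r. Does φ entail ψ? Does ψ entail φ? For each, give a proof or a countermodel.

(⟹) Assume the antecedent. If p is true, the antecedent forces (p = T, r = T, t = F) or (p = T, r = T, t = T), and r holds there. If p is false, the antecedent forces (p = F, r = T, t = F) or (p = F, r = T, t = T), and r holds there. Either way r holds.

(⟸) Assume the antecedent. If p is true, the antecedent forces (p = T, r = T, t = F) or (p = T, r = T, t = T), and ((¬t ∧ p) ∨ r) ∧ (r ∨ (t ∧ p)) holds there. If p is false, the antecedent forces (p = F, r = T, t = F) or (p = F, r = T, t = T), and ((¬t ∧ p) ∨ r) ∧ (r ∨ (t ∧ p)) holds there. Either way ((¬t ∧ p) ∨ r) ∧ (r ∨ (t ∧ p)) holds.

Both directions hold.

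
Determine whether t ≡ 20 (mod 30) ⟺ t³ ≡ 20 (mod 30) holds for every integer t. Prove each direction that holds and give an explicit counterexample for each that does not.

Both directions hold.

Forward direction. Suppose t ≡ 20 (mod 30). Write t = 30j + 20. Then (30j + 20)³ = 27000j³ + 54000j² + 36000j + 8000 = 30(900j³ + 1800j² + 1200j + 266) + 20, so t³ ≡ 20 (mod 30).

Converse. Suppose t³ ≡ 20 (mod 30). The only residue r in {0, …, 29} with r³ ≡ 20 (mod 30) is r = 20, so t ≡ 20 (mod 30).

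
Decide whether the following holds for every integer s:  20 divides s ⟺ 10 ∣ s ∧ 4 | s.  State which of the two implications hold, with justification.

(⇐) Suppose 10 ∣ s and 4 ∣ s. Any common multiple of 10 and 4 is a multiple of their lcm; here lcm(10, 4) = 10·4/gcd(10, 4) = 40/2 = 20, so 20 ∣ s.

(⇒) If 20 ∣ s, write s = 20q. Since 20 = 2·10, s = 10·(2q), so 10 ∣ s; and since 20 = 5·4, s = 4·(5q), so 4 ∣ s.

The biconditional holds.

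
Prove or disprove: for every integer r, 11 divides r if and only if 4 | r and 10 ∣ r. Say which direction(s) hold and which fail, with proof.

(⟹) This fails: take r = 11. Certainly 11 ∣ 11, but 4 ∤ 11.

(⟸) This fails: take r = 20. Both 4 ∣ 20 and 10 ∣ 20, yet 20 is not a multiple of 11 (since 20 = 1·11 + 9), so 11 ∤ 20.

Neither direction holds.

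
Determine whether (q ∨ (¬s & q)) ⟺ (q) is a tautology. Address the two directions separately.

Equivalent; both directions hold.

[⇒] Assume the antecedent. If s is true, the antecedent forces (s = T, q = T), and q holds there. If s is false, the antecedent forces (s = F, q = T), and q holds there. Either way q holds.

[⇐] Assume the antecedent. If s is true, the antecedent forces (s = T, q = T), and q ∨ (¬s & q) holds there. If s is false, the antecedent forces (s = F, q = T), and q ∨ (¬s & q) holds there. Either way q ∨ (¬s & q) holds.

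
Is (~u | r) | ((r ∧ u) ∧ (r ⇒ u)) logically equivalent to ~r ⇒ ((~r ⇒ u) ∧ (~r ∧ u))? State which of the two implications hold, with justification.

Neither implication holds.

[⇒] This fails. Under r = F, u = F, the left side is true but the right side is false.

[⇐] This fails. Under r = F, u = T, the left side is false but the right side is true.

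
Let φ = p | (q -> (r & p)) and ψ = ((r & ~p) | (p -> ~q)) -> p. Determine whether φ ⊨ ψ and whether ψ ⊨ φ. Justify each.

Forward direction. This fails. Under q = F, r = F, p = F, the left side is true but the right side is false.

Converse. Assume the antecedent. If q is true, the antecedent forces (q = T, r = F, p = T) or (q = T, r = T, p = T), and p | (q -> (r & p)) holds there. If q is false, p | (q -> (r & p)) reduces to true regardless of the other variables. Either way p | (q -> (r & p)) holds.

The forward direction fails; the converse holds.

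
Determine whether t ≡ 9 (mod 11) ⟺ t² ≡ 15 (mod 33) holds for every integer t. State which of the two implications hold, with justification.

(⟹) This fails: take t = 20. Then 20 ≡ 9 (mod 11), but 20² = 400 ≡ 4 (mod 33), not 15.

(⟸) This fails: take t = 24. Then 24² = 576 ≡ 15 (mod 33), yet 24 ≡ 2 (mod 11), not 9.

Both directions fail.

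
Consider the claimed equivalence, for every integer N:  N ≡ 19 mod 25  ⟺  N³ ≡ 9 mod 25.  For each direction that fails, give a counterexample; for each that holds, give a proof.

(⇒) Suppose N ≡ 19 mod 25. Write N = 25j + 19. Then (25j + 19)³ = 15625j³ + 35625j² + 27075j + 6859 = 25(625j³ + 1425j² + 1083j + 274) + 9, so N³ ≡ 9 (mod 25).

(⇐) Conversely, suppose N³ ≡ 9 (mod 25). The only residue r in {0, …, 24} with r³ ≡ 9 (mod 25) is r = 19, so N ≡ 19 (mod 25).

Both directions hold.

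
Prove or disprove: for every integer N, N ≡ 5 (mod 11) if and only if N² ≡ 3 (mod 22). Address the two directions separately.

Both directions fail.

[⇒] This fails: take N = 16. Then 16 ≡ 5 (mod 11), but 16² = 256 ≡ 14 (mod 22), not 3.

[⇐] This fails: take N = 17. Then 17² = 289 ≡ 3 (mod 22), yet 17 ≡ 6 (mod 11), not 5.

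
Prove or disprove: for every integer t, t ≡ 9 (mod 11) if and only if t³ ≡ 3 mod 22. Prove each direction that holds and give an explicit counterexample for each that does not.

Not equivalent: only (⇐) holds.

Forward direction. This fails: take t = 20. Then 20 ≡ 9 (mod 11), but 20³ = 8000 ≡ 14 (mod 22), not 3.

Converse. The residues r modulo 22 with r³ ≡ 3 (mod 22) are exactly {9}, and each is ≡ 9 (mod 11).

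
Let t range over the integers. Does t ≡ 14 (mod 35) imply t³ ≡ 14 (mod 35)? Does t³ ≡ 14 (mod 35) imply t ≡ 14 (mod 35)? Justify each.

[⇒] Suppose t ≡ 14 (mod 35). Write t = 35j + 14. Then (35j + 14)³ = 42875j³ + 51450j² + 20580j + 2744 = 35(1225j³ + 1470j² + 588j + 78) + 14, so t³ ≡ 14 (mod 35).

[⇐] Conversely, suppose t³ ≡ 14 (mod 35). The only residue r in {0, …, 34} with r³ ≡ 14 (mod 35) is r = 14, so t ≡ 14 (mod 35).

Both directions hold; the statement is true.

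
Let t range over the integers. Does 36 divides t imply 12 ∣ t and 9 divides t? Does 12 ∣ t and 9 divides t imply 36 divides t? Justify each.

(→) If 36 ∣ t, write t = 36q. Since 36 = 3·12, t = 12·(3q), so 12 ∣ t; and since 36 = 4·9, t = 9·(4q), so 9 ∣ t.

(←) Suppose 12 ∣ t and 9 ∣ t. Any common multiple of 12 and 9 is a multiple of their lcm; here lcm(12, 9) = 12·9/gcd(12, 9) = 108/3 = 36, so 36 ∣ t.

Equivalent; both directions hold.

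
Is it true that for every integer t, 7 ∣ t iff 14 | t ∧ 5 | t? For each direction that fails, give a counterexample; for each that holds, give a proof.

The forward direction fails; the converse holds.

(⇐) Suppose 14 ∣ t and 5 ∣ t. Any common multiple of 14 and 5 is a multiple of their lcm; here gcd(14, 5) = 1, so lcm(14, 5) = 14·5 = 70, so 70 ∣ t. Since 7 ∣ 70, it follows that 7 ∣ t.

(⇒) This fails: take t = 7. Certainly 7 ∣ 7, but 14 ∤ 7.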